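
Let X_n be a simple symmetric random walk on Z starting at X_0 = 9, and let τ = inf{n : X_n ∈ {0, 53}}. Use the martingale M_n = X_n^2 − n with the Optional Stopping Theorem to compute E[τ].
E[τ] = 396

M_n = X_n^2 − n is a martingale (since E[X_{n+1}^2 | F_n] = X_n^2 + 1). By OST (τ has finite mean in a bounded region), E[M_τ] = E[M_0] = X_0^2 − 0 = 9^2 = 81. Also E[M_τ] = E[X_τ^2] − E[τ]. The walk exits at 0 or 53, with P(hit 53 first) = 9/53, so E[X_τ^2] = 53^2 · 9/53 + 0 = 477. Thus E[τ] = E[X_τ^2] − E[M_τ] = 477 − 81 = 396 = 9(53 − 9) = 396.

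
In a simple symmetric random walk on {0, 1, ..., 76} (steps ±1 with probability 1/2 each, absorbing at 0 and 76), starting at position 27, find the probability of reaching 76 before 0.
P(hit 76 before 0) = 27/76

Let u_k = P(hit 76 before 0 | start at k). Then u_0 = 0, u_76 = 1, and u_k = u_{k-1}/2 + u_{k+1}/2 for 1 ≤ k ≤ 75. This harmonic recurrence is solved by u_k = k/76, giving u_27 = 27/76.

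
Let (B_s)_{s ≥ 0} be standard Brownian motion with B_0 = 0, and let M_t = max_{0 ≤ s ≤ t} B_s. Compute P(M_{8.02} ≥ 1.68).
P(M_{8.02} ≥ 1.68) = 2·P(B_{8.02} ≥ 1.68) = 2(1 − Φ(1.68/√8.02)) ≈ 0.5530

By the reflection principle for Brownian motion, P(M_t ≥ a) = 2 · P(B_t ≥ a) for a ≥ 0. Since B_t ~ N(0, t), P(B_t ≥ 1.68) = 1 − Φ(1.68/√t) = 1 − Φ(1.68/√8.02) = 1 − Φ(0.5932). So
  P(M_{8.02} ≥ 1.68) = 2(1 − Φ(0.5932)) ≈ 0.5530.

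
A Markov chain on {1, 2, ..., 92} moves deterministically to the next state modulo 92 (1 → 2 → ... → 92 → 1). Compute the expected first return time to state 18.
E[T_18 | X_0 = 18] = 92

The chain cycles deterministically, so starting at state 18 it returns in exactly 92 steps. Equivalently, the stationary distribution is uniform π_j = 1/92 for every state j, so by Kac's formula E[T_18] = 1/π_18 = 92.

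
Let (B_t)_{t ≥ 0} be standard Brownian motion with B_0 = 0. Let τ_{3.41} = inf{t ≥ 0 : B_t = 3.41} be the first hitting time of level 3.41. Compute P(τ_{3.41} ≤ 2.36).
P(τ_{3.41} ≤ 2.36) = 2(1 − Φ(3.41/√2.36)) = 2(1 − Φ(2.2197)) ≈ 0.0264

By the reflection principle for standard BM, P(τ_b ≤ t) = 2 · P(B_t ≥ b). Since B_t ~ N(0, t), P(B_t ≥ 3.41) = 1 − Φ(3.41/√t) = 1 − Φ(3.41/√2.36) = 1 − Φ(2.2197) ≈ 0.01322. Doubling: P(τ_{3.41} ≤ 2.36) ≈ 2 · 0.01322 = 0.02644 ≈ 0.0264.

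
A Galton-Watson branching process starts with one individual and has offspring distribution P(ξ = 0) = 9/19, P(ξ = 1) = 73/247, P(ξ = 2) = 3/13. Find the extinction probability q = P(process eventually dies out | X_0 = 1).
q = 1

Mean offspring μ = 0·9/19 + 1·73/247 + 2·3/13 = 187/247 ≤ 1. For μ ≤ 1 with offspring not concentrated at 1, the Galton-Watson process goes extinct almost surely, so q = 1.
(Algebraic check: The pgf is f(s) = 9/19 + 73/247·s + 3/13·s². The extinction probability q is the smallest fixed point of f in [0, 1]. Setting s = f(s):
  3/13·s² + (73/247 − 1)·s + 9/19 = 0
  3/13·s² − (9/19 + 3/13)·s + 9/19 = 0
which factors as (s − 1)·(3/13·s − 9/19) = 0, giving roots s = 1 and s = (9/19)/(3/13) = 39/19. Since 39/19 ≥ 1, the smallest root in [0, 1] is s = 1.)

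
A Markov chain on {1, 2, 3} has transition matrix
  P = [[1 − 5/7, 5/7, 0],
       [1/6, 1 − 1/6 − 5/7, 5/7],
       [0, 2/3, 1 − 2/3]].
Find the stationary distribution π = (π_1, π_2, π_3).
π = (49/484, 105/242, 225/484)

This is a birth-death chain on three states, which satisfies detailed balance: π_1 · P_{12} = π_2 · P_{21} and π_2 · P_{23} = π_3 · P_{32}.
From π_1 · 5/7 = π_2 · 1/6: π_2/π_1 = (5/7)/(1/6) = 30/7.
From π_2 · 5/7 = π_3 · 2/3: π_3/π_2 = (5/7)/(2/3) = 15/14.
Take π_1 proportional to 1; then unnormalized π = (1, 30/7, 225/49). Normalize by dividing by the sum 484/49:
  π = (49/484, 105/242, 225/484).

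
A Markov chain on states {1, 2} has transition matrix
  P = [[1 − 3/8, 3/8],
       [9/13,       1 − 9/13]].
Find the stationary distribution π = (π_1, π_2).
π_1 = 24/37, π_2 = 13/37

Solve πP = π with π_1 + π_2 = 1. From πP = π: π_1 · (1 − 3/8) + π_2 · 9/13 = π_1 ⇒ π_2 · 9/13 = π_1 · 3/8 ⇒ π_2/π_1 = (3/8)/(9/13) = 13/24. Together with π_1 + π_2 = 1:
  π_1 = (9/13)/(3/8 + 9/13) = (9/13)/(111/104) = 24/37,
  π_2 = (3/8)/(3/8 + 9/13) = (3/8)/(111/104) = 13/37.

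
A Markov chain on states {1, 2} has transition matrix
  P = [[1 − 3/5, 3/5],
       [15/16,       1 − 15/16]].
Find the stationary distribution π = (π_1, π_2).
π_1 = 25/41, π_2 = 16/41

Solve πP = π with π_1 + π_2 = 1. From πP = π: π_1 · (1 − 3/5) + π_2 · 15/16 = π_1 ⇒ π_2 · 15/16 = π_1 · 3/5 ⇒ π_2/π_1 = (3/5)/(15/16) = 16/25. Together with π_1 + π_2 = 1:
  π_1 = (15/16)/(3/5 + 15/16) = (15/16)/(123/80) = 25/41,
  π_2 = (3/5)/(3/5 + 15/16) = (3/5)/(123/80) = 16/41.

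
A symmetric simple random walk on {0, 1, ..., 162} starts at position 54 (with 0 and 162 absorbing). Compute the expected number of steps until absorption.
E[τ | X_0 = 54] = 5832

Let v_k = E[τ | X_0 = k]. Boundary: v_0 = v_162 = 0. Recurrence: v_k = 1 + (v_{k-1} + v_{k+1})/2 for 1 ≤ k ≤ 161. The particular solution to v_k − (v_{k-1} + v_{k+1})/2 = 1 is v_k = −k^2. Adding homogeneous solution A + B k and matching boundaries gives v_k = k (162 − k). Substituting k = 54: v_54 = 54 · 108 = 5832.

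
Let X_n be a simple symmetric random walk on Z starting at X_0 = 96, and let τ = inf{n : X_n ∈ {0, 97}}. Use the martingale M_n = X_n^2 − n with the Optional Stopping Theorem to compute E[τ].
E[τ] = 96

M_n = X_n^2 − n is a martingale (since E[X_{n+1}^2 | F_n] = X_n^2 + 1). By OST (τ has finite mean in a bounded region), E[M_τ] = E[M_0] = X_0^2 − 0 = 96^2 = 9216. Also E[M_τ] = E[X_τ^2] − E[τ]. The walk exits at 0 or 97, with P(hit 97 first) = 96/97, so E[X_τ^2] = 97^2 · 96/97 + 0 = 9312. Thus E[τ] = E[X_τ^2] − E[M_τ] = 9312 − 9216 = 96 = 96(97 − 96) = 96.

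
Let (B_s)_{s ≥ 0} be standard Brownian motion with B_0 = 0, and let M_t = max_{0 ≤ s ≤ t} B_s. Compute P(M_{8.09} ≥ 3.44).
P(M_{8.09} ≥ 3.44) = 2·P(B_{8.09} ≥ 3.44) = 2(1 − Φ(3.44/√8.09)) ≈ 0.2265

By the reflection principle for Brownian motion, P(M_t ≥ a) = 2 · P(B_t ≥ a) for a ≥ 0. Since B_t ~ N(0, t), P(B_t ≥ 3.44) = 1 − Φ(3.44/√t) = 1 − Φ(3.44/√8.09) = 1 − Φ(1.2094). So
  P(M_{8.09} ≥ 3.44) = 2(1 − Φ(1.2094)) ≈ 0.2265.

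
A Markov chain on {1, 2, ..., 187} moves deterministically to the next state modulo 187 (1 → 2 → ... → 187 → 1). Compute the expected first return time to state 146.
E[T_146 | X_0 = 146] = 187

The chain cycles deterministically, so starting at state 146 it returns in exactly 187 steps. Equivalently, the stationary distribution is uniform π_j = 1/187 for every state j, so by Kac's formula E[T_146] = 1/π_146 = 187.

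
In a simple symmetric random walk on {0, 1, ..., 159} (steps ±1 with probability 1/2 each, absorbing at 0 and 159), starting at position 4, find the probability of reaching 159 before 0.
P(hit 159 before 0) = 4/159

Let u_k = P(hit 159 before 0 | start at k). Then u_0 = 0, u_159 = 1, and u_k = u_{k-1}/2 + u_{k+1}/2 for 1 ≤ k ≤ 158. This harmonic recurrence is solved by u_k = k/159, giving u_4 = 4/159.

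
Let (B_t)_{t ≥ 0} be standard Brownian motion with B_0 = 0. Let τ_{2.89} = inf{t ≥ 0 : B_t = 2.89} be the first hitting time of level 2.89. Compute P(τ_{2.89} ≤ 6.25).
P(τ_{2.89} ≤ 6.25) = 2(1 − Φ(2.89/√6.25)) = 2(1 − Φ(1.1560)) ≈ 0.2477

By the reflection principle for standard BM, P(τ_b ≤ t) = 2 · P(B_t ≥ b). Since B_t ~ N(0, t), P(B_t ≥ 2.89) = 1 − Φ(2.89/√t) = 1 − Φ(2.89/√6.25) = 1 − Φ(1.1560) ≈ 0.12384. Doubling: P(τ_{2.89} ≤ 6.25) ≈ 2 · 0.12384 = 0.24768 ≈ 0.2477.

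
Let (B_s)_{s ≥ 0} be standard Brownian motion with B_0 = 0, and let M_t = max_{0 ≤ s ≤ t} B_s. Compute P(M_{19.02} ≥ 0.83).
P(M_{19.02} ≥ 0.83) = 2·P(B_{19.02} ≥ 0.83) = 2(1 − Φ(0.83/√19.02)) ≈ 0.8491

By the reflection principle for Brownian motion, P(M_t ≥ a) = 2 · P(B_t ≥ a) for a ≥ 0. Since B_t ~ N(0, t), P(B_t ≥ 0.83) = 1 − Φ(0.83/√t) = 1 − Φ(0.83/√19.02) = 1 − Φ(0.1903). So
  P(M_{19.02} ≥ 0.83) = 2(1 − Φ(0.1903)) ≈ 0.8491.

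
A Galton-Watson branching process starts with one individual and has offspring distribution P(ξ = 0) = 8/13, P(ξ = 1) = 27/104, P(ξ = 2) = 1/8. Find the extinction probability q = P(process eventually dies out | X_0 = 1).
q = 1

Mean offspring μ = 0·8/13 + 1·27/104 + 2·1/8 = 53/104 ≤ 1. For μ ≤ 1 with offspring not concentrated at 1, the Galton-Watson process goes extinct almost surely, so q = 1.
(Algebraic check: The pgf is f(s) = 8/13 + 27/104·s + 1/8·s². The extinction probability q is the smallest fixed point of f in [0, 1]. Setting s = f(s):
  1/8·s² + (27/104 − 1)·s + 8/13 = 0
  1/8·s² − (8/13 + 1/8)·s + 8/13 = 0
which factors as (s − 1)·(1/8·s − 8/13) = 0, giving roots s = 1 and s = (8/13)/(1/8) = 64/13. Since 64/13 ≥ 1, the smallest root in [0, 1] is s = 1.)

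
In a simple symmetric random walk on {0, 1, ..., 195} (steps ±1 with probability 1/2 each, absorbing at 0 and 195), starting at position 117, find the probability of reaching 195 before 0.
P(hit 195 before 0) = 117/195 = 3/5

Let u_k = P(hit 195 before 0 | start at k). Then u_0 = 0, u_195 = 1, and u_k = u_{k-1}/2 + u_{k+1}/2 for 1 ≤ k ≤ 194. This harmonic recurrence is solved by u_k = k/195, giving u_117 = 117/195 = 3/5.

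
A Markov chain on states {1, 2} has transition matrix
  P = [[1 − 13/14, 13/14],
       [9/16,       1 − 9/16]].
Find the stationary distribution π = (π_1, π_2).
π_1 = 63/167, π_2 = 104/167

Solve πP = π with π_1 + π_2 = 1. From πP = π: π_1 · (1 − 13/14) + π_2 · 9/16 = π_1 ⇒ π_2 · 9/16 = π_1 · 13/14 ⇒ π_2/π_1 = (13/14)/(9/16) = 104/63. Together with π_1 + π_2 = 1:
  π_1 = (9/16)/(13/14 + 9/16) = (9/16)/(167/112) = 63/167,
  π_2 = (13/14)/(13/14 + 9/16) = (13/14)/(167/112) = 104/167.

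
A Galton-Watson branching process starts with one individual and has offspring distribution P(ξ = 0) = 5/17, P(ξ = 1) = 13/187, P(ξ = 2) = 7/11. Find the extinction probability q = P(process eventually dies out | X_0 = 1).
q = 55/119

The pgf is f(s) = 5/17 + 13/187·s + 7/11·s². The extinction probability q is the smallest fixed point of f in [0, 1]. Setting s = f(s):
  7/11·s² + (13/187 − 1)·s + 5/17 = 0
  7/11·s² − (5/17 + 7/11)·s + 5/17 = 0
which factors as (s − 1)·(7/11·s − 5/17) = 0, giving roots s = 1 and s = (5/17)/(7/11) = 55/119.
Mean offspring μ = 13/187 + 2·7/11 = 251/187 > 1 (supercritical), so q < 1. The extinction probability is the smaller root: q = (5/17)/(7/11) = 55/119.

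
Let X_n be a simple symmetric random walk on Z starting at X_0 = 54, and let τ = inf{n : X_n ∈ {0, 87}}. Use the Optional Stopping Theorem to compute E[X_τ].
E[X_τ] = 54

X_n is a martingale and τ is a bounded-mean stopping time (indeed τ is finite a.s. with bounded expectation since the walk is in a bounded region). By the OST, E[X_τ] = E[X_0] = 54. Equivalently: E[X_τ] = 87 · P(hit 87 first) + 0 · P(hit 0 first) = 87 · (54/87) = 54.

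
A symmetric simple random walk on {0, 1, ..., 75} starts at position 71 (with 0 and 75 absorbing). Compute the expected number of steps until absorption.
E[τ | X_0 = 71] = 284

Let v_k = E[τ | X_0 = k]. Boundary: v_0 = v_75 = 0. Recurrence: v_k = 1 + (v_{k-1} + v_{k+1})/2 for 1 ≤ k ≤ 74. The particular solution to v_k − (v_{k-1} + v_{k+1})/2 = 1 is v_k = −k^2. Adding homogeneous solution A + B k and matching boundaries gives v_k = k (75 − k). Substituting k = 71: v_71 = 71 · 4 = 284.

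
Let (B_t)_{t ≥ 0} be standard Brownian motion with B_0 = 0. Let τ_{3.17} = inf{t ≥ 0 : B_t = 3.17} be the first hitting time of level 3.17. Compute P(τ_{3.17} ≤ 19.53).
P(τ_{3.17} ≤ 19.53) = 2(1 − Φ(3.17/√19.53)) = 2(1 − Φ(0.7173)) ≈ 0.4732

By the reflection principle for standard BM, P(τ_b ≤ t) = 2 · P(B_t ≥ b). Since B_t ~ N(0, t), P(B_t ≥ 3.17) = 1 − Φ(3.17/√t) = 1 − Φ(3.17/√19.53) = 1 − Φ(0.7173) ≈ 0.23659. Doubling: P(τ_{3.17} ≤ 19.53) ≈ 2 · 0.23659 = 0.47318 ≈ 0.4732.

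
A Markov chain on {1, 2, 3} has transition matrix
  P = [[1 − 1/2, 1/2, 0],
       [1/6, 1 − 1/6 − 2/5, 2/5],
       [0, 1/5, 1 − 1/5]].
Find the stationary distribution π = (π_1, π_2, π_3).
π = (1/10, 3/10, 3/5)

This is a birth-death chain on three states, which satisfies detailed balance: π_1 · P_{12} = π_2 · P_{21} and π_2 · P_{23} = π_3 · P_{32}.
From π_1 · 1/2 = π_2 · 1/6: π_2/π_1 = (1/2)/(1/6) = 3.
From π_2 · 2/5 = π_3 · 1/5: π_3/π_2 = (2/5)/(1/5) = 2.
Take π_1 proportional to 1; then unnormalized π = (1, 3, 6). Normalize by dividing by the sum 10:
  π = (1/10, 3/10, 3/5).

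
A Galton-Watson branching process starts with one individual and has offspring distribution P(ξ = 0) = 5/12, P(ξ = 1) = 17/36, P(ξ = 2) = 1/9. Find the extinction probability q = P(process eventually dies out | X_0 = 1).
q = 1

Mean offspring μ = 0·5/12 + 1·17/36 + 2·1/9 = 25/36 ≤ 1. For μ ≤ 1 with offspring not concentrated at 1, the Galton-Watson process goes extinct almost surely, so q = 1.
(Algebraic check: The pgf is f(s) = 5/12 + 17/36·s + 1/9·s². The extinction probability q is the smallest fixed point of f in [0, 1]. Setting s = f(s):
  1/9·s² + (17/36 − 1)·s + 5/12 = 0
  1/9·s² − (5/12 + 1/9)·s + 5/12 = 0
which factors as (s − 1)·(1/9·s − 5/12) = 0, giving roots s = 1 and s = (5/12)/(1/9) = 15/4. Since 15/4 ≥ 1, the smallest root in [0, 1] is s = 1.)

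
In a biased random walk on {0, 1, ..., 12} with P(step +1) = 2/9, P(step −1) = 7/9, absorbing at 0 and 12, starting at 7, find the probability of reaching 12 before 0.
P(hit 12 before 0) = (1 − (7/2)^7) / (1 − (7/2)^12) = 5269856/2768256621

Let u_k denote P(reach 12 before 0 | start at k). Boundary: u_0 = 0, u_12 = 1. Recurrence: u_k = 2/9·u_{k+1} + 7/9·u_{k-1} for 1 ≤ k ≤ 11. Try u_k = A + B·r^k with r = q/p = (7/9)/(2/9) = 7/2. Substitution satisfies the recurrence; boundary conditions give:
  u_k = (1 − r^k) / (1 − r^N) = (1 − (7/2)^7) / (1 − (7/2)^12) = 5269856/2768256621.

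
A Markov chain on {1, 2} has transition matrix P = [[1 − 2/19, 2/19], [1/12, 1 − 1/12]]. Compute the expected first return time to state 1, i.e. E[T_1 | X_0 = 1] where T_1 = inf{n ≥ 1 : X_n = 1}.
E[T_1 | X_0 = 1] = 1/π_1 = 43/19

For an irreducible recurrent Markov chain with stationary distribution π, E[T_i | X_0 = i] = 1/π_i (Kac's formula). Here π_1 = (1/12)/(2/19 + 1/12) = (1/12)/(43/228) = 19/43, so E[T_1 | X_0 = 1] = 1/π_1 = (2/19 + 1/12)/(1/12) = (43/228)/(1/12) = 43/19.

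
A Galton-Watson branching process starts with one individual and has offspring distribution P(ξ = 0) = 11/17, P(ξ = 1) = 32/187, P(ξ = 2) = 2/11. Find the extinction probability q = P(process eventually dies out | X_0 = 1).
q = 1

Mean offspring μ = 0·11/17 + 1·32/187 + 2·2/11 = 100/187 ≤ 1. For μ ≤ 1 with offspring not concentrated at 1, the Galton-Watson process goes extinct almost surely, so q = 1.
(Algebraic check: The pgf is f(s) = 11/17 + 32/187·s + 2/11·s². The extinction probability q is the smallest fixed point of f in [0, 1]. Setting s = f(s):
  2/11·s² + (32/187 − 1)·s + 11/17 = 0
  2/11·s² − (11/17 + 2/11)·s + 11/17 = 0
which factors as (s − 1)·(2/11·s − 11/17) = 0, giving roots s = 1 and s = (11/17)/(2/11) = 121/34. Since 121/34 ≥ 1, the smallest root in [0, 1] is s = 1.)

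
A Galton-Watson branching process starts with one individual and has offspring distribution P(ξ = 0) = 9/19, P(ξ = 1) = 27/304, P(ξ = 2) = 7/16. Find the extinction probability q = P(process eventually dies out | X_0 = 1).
q = 1

Mean offspring μ = 0·9/19 + 1·27/304 + 2·7/16 = 293/304 ≤ 1. For μ ≤ 1 with offspring not concentrated at 1, the Galton-Watson process goes extinct almost surely, so q = 1.
(Algebraic check: The pgf is f(s) = 9/19 + 27/304·s + 7/16·s². The extinction probability q is the smallest fixed point of f in [0, 1]. Setting s = f(s):
  7/16·s² + (27/304 − 1)·s + 9/19 = 0
  7/16·s² − (9/19 + 7/16)·s + 9/19 = 0
which factors as (s − 1)·(7/16·s − 9/19) = 0, giving roots s = 1 and s = (9/19)/(7/16) = 144/133. Since 144/133 ≥ 1, the smallest root in [0, 1] is s = 1.)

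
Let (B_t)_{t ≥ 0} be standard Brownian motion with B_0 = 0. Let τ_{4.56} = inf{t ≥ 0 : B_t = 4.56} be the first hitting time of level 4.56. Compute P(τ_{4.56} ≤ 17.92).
P(τ_{4.56} ≤ 17.92) = 2(1 − Φ(4.56/√17.92)) = 2(1 − Φ(1.0772)) ≈ 0.2814

By the reflection principle for standard BM, P(τ_b ≤ t) = 2 · P(B_t ≥ b). Since B_t ~ N(0, t), P(B_t ≥ 4.56) = 1 − Φ(4.56/√t) = 1 − Φ(4.56/√17.92) = 1 − Φ(1.0772) ≈ 0.14070. Doubling: P(τ_{4.56} ≤ 17.92) ≈ 2 · 0.14070 = 0.28140 ≈ 0.2814.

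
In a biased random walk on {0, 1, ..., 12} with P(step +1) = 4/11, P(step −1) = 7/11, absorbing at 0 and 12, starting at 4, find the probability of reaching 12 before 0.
P(hit 12 before 0) = (1 − (7/4)^4) / (1 − (7/4)^12) = 65536/6444993

Let u_k denote P(reach 12 before 0 | start at k). Boundary: u_0 = 0, u_12 = 1. Recurrence: u_k = 4/11·u_{k+1} + 7/11·u_{k-1} for 1 ≤ k ≤ 11. Try u_k = A + B·r^k with r = q/p = (7/11)/(4/11) = 7/4. Substitution satisfies the recurrence; boundary conditions give:
  u_k = (1 − r^k) / (1 − r^N) = (1 − (7/4)^4) / (1 − (7/4)^12) = 65536/6444993.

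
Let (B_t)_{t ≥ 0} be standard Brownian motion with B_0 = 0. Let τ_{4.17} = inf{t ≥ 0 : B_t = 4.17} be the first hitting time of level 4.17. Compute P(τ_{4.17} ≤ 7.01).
P(τ_{4.17} ≤ 7.01) = 2(1 − Φ(4.17/√7.01)) = 2(1 − Φ(1.5750)) ≈ 0.1153

By the reflection principle for standard BM, P(τ_b ≤ t) = 2 · P(B_t ≥ b). Since B_t ~ N(0, t), P(B_t ≥ 4.17) = 1 − Φ(4.17/√t) = 1 − Φ(4.17/√7.01) = 1 − Φ(1.5750) ≈ 0.05763. Doubling: P(τ_{4.17} ≤ 7.01) ≈ 2 · 0.05763 = 0.11526 ≈ 0.1153.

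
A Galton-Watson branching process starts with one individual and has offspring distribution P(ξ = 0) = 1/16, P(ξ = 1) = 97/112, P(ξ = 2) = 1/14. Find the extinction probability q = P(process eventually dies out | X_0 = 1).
q = 7/8

The pgf is f(s) = 1/16 + 97/112·s + 1/14·s². The extinction probability q is the smallest fixed point of f in [0, 1]. Setting s = f(s):
  1/14·s² + (97/112 − 1)·s + 1/16 = 0
  1/14·s² − (1/16 + 1/14)·s + 1/16 = 0
which factors as (s − 1)·(1/14·s − 1/16) = 0, giving roots s = 1 and s = (1/16)/(1/14) = 7/8.
Mean offspring μ = 97/112 + 2·1/14 = 113/112 > 1 (supercritical), so q < 1. The extinction probability is the smaller root: q = (1/16)/(1/14) = 7/8.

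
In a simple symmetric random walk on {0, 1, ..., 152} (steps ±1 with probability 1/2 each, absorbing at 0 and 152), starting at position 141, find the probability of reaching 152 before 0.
P(hit 152 before 0) = 141/152

Let u_k = P(hit 152 before 0 | start at k). Then u_0 = 0, u_152 = 1, and u_k = u_{k-1}/2 + u_{k+1}/2 for 1 ≤ k ≤ 151. This harmonic recurrence is solved by u_k = k/152, giving u_141 = 141/152.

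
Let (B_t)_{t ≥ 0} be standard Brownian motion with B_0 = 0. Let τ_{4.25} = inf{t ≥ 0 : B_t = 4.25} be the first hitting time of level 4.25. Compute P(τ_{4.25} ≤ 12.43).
P(τ_{4.25} ≤ 12.43) = 2(1 − Φ(4.25/√12.43)) = 2(1 − Φ(1.2055)) ≈ 0.2280

By the reflection principle for standard BM, P(τ_b ≤ t) = 2 · P(B_t ≥ b). Since B_t ~ N(0, t), P(B_t ≥ 4.25) = 1 − Φ(4.25/√t) = 1 − Φ(4.25/√12.43) = 1 − Φ(1.2055) ≈ 0.11401. Doubling: P(τ_{4.25} ≤ 12.43) ≈ 2 · 0.11401 = 0.22802 ≈ 0.2280.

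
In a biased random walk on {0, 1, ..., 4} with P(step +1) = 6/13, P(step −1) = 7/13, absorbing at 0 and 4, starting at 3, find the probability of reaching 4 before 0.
P(hit 4 before 0) = (1 − (7/6)^3) / (1 − (7/6)^4) = 762/1105

Let u_k denote P(reach 4 before 0 | start at k). Boundary: u_0 = 0, u_4 = 1. Recurrence: u_k = 6/13·u_{k+1} + 7/13·u_{k-1} for 1 ≤ k ≤ 3. Try u_k = A + B·r^k with r = q/p = (7/13)/(6/13) = 7/6. Substitution satisfies the recurrence; boundary conditions give:
  u_k = (1 − r^k) / (1 − r^N) = (1 − (7/6)^3) / (1 − (7/6)^4) = 762/1105.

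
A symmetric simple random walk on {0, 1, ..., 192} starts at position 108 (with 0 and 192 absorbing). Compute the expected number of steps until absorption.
E[τ | X_0 = 108] = 9072

Let v_k = E[τ | X_0 = k]. Boundary: v_0 = v_192 = 0. Recurrence: v_k = 1 + (v_{k-1} + v_{k+1})/2 for 1 ≤ k ≤ 191. The particular solution to v_k − (v_{k-1} + v_{k+1})/2 = 1 is v_k = −k^2. Adding homogeneous solution A + B k and matching boundaries gives v_k = k (192 − k). Substituting k = 108: v_108 = 108 · 84 = 9072.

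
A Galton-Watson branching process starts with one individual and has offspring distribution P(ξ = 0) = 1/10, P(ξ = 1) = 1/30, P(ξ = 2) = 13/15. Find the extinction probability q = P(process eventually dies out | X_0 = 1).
q = 3/26

The pgf is f(s) = 1/10 + 1/30·s + 13/15·s². The extinction probability q is the smallest fixed point of f in [0, 1]. Setting s = f(s):
  13/15·s² + (1/30 − 1)·s + 1/10 = 0
  13/15·s² − (1/10 + 13/15)·s + 1/10 = 0
which factors as (s − 1)·(13/15·s − 1/10) = 0, giving roots s = 1 and s = (1/10)/(13/15) = 3/26.
Mean offspring μ = 1/30 + 2·13/15 = 53/30 > 1 (supercritical), so q < 1. The extinction probability is the smaller root: q = (1/10)/(13/15) = 3/26.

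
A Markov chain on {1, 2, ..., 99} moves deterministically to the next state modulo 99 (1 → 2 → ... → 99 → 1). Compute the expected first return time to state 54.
E[T_54 | X_0 = 54] = 99

The chain cycles deterministically, so starting at state 54 it returns in exactly 99 steps. Equivalently, the stationary distribution is uniform π_j = 1/99 for every state j, so by Kac's formula E[T_54] = 1/π_54 = 99.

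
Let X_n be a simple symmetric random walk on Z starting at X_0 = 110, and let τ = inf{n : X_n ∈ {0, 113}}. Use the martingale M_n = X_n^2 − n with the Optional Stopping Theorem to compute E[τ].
E[τ] = 330

M_n = X_n^2 − n is a martingale (since E[X_{n+1}^2 | F_n] = X_n^2 + 1). By OST (τ has finite mean in a bounded region), E[M_τ] = E[M_0] = X_0^2 − 0 = 110^2 = 12100. Also E[M_τ] = E[X_τ^2] − E[τ]. The walk exits at 0 or 113, with P(hit 113 first) = 110/113, so E[X_τ^2] = 113^2 · 110/113 + 0 = 12430. Thus E[τ] = E[X_τ^2] − E[M_τ] = 12430 − 12100 = 330 = 110(113 − 110) = 330.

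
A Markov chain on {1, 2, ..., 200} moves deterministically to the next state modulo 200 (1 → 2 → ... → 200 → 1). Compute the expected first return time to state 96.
E[T_96 | X_0 = 96] = 200

The chain cycles deterministically, so starting at state 96 it returns in exactly 200 steps. Equivalently, the stationary distribution is uniform π_j = 1/200 for every state j, so by Kac's formula E[T_96] = 1/π_96 = 200.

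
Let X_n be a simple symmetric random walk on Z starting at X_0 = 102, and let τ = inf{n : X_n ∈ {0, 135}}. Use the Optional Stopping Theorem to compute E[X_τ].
E[X_τ] = 102

X_n is a martingale and τ is a bounded-mean stopping time (indeed τ is finite a.s. with bounded expectation since the walk is in a bounded region). By the OST, E[X_τ] = E[X_0] = 102. Equivalently: E[X_τ] = 135 · P(hit 135 first) + 0 · P(hit 0 first) = 135 · (102/135) = 102.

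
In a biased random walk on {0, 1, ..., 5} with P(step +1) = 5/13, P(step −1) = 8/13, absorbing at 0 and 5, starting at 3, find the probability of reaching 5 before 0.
P(hit 5 before 0) = (1 − (8/5)^3) / (1 − (8/5)^5) = 3225/9881

Let u_k denote P(reach 5 before 0 | start at k). Boundary: u_0 = 0, u_5 = 1. Recurrence: u_k = 5/13·u_{k+1} + 8/13·u_{k-1} for 1 ≤ k ≤ 4. Try u_k = A + B·r^k with r = q/p = (8/13)/(5/13) = 8/5. Substitution satisfies the recurrence; boundary conditions give:
  u_k = (1 − r^k) / (1 − r^N) = (1 − (8/5)^3) / (1 − (8/5)^5) = 3225/9881.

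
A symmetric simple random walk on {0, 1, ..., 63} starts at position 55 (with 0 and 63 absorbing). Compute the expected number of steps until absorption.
E[τ | X_0 = 55] = 440

Let v_k = E[τ | X_0 = k]. Boundary: v_0 = v_63 = 0. Recurrence: v_k = 1 + (v_{k-1} + v_{k+1})/2 for 1 ≤ k ≤ 62. The particular solution to v_k − (v_{k-1} + v_{k+1})/2 = 1 is v_k = −k^2. Adding homogeneous solution A + B k and matching boundaries gives v_k = k (63 − k). Substituting k = 55: v_55 = 55 · 8 = 440.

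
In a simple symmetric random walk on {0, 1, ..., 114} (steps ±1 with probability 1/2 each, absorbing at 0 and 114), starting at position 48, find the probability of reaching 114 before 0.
P(hit 114 before 0) = 48/114 = 8/19

Let u_k = P(hit 114 before 0 | start at k). Then u_0 = 0, u_114 = 1, and u_k = u_{k-1}/2 + u_{k+1}/2 for 1 ≤ k ≤ 113. This harmonic recurrence is solved by u_k = k/114, giving u_48 = 48/114 = 8/19.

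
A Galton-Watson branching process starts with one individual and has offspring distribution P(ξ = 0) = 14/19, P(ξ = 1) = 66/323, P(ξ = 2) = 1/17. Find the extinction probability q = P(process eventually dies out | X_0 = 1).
q = 1

Mean offspring μ = 0·14/19 + 1·66/323 + 2·1/17 = 104/323 ≤ 1. For μ ≤ 1 with offspring not concentrated at 1, the Galton-Watson process goes extinct almost surely, so q = 1.
(Algebraic check: The pgf is f(s) = 14/19 + 66/323·s + 1/17·s². The extinction probability q is the smallest fixed point of f in [0, 1]. Setting s = f(s):
  1/17·s² + (66/323 − 1)·s + 14/19 = 0
  1/17·s² − (14/19 + 1/17)·s + 14/19 = 0
which factors as (s − 1)·(1/17·s − 14/19) = 0, giving roots s = 1 and s = (14/19)/(1/17) = 238/19. Since 238/19 ≥ 1, the smallest root in [0, 1] is s = 1.)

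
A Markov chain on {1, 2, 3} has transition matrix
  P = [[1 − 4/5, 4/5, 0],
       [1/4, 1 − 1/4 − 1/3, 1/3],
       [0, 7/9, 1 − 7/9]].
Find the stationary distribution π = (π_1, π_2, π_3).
π = (7/39, 112/195, 16/65)

This is a birth-death chain on three states, which satisfies detailed balance: π_1 · P_{12} = π_2 · P_{21} and π_2 · P_{23} = π_3 · P_{32}.
From π_1 · 4/5 = π_2 · 1/4: π_2/π_1 = (4/5)/(1/4) = 16/5.
From π_2 · 1/3 = π_3 · 7/9: π_3/π_2 = (1/3)/(7/9) = 3/7.
Take π_1 proportional to 1; then unnormalized π = (1, 16/5, 48/35). Normalize by dividing by the sum 39/7:
  π = (7/39, 112/195, 16/65).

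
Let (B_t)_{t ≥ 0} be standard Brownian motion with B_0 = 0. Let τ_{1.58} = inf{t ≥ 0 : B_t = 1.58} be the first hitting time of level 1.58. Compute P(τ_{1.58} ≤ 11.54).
P(τ_{1.58} ≤ 11.54) = 2(1 − Φ(1.58/√11.54)) = 2(1 − Φ(0.4651)) ≈ 0.6419

By the reflection principle for standard BM, P(τ_b ≤ t) = 2 · P(B_t ≥ b). Since B_t ~ N(0, t), P(B_t ≥ 1.58) = 1 − Φ(1.58/√t) = 1 − Φ(1.58/√11.54) = 1 − Φ(0.4651) ≈ 0.32093. Doubling: P(τ_{1.58} ≤ 11.54) ≈ 2 · 0.32093 = 0.64186 ≈ 0.6419.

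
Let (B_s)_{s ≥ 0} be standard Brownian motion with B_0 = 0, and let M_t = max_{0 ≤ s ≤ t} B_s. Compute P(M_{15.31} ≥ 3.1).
P(M_{15.31} ≥ 3.1) = 2·P(B_{15.31} ≥ 3.1) = 2(1 − Φ(3.1/√15.31)) ≈ 0.4282

By the reflection principle for Brownian motion, P(M_t ≥ a) = 2 · P(B_t ≥ a) for a ≥ 0. Since B_t ~ N(0, t), P(B_t ≥ 3.1) = 1 − Φ(3.1/√t) = 1 − Φ(3.1/√15.31) = 1 − Φ(0.7923). So
  P(M_{15.31} ≥ 3.1) = 2(1 − Φ(0.7923)) ≈ 0.4282.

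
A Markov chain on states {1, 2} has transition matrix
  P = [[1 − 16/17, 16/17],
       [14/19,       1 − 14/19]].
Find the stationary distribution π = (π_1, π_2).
π_1 = 119/271, π_2 = 152/271

Solve πP = π with π_1 + π_2 = 1. From πP = π: π_1 · (1 − 16/17) + π_2 · 14/19 = π_1 ⇒ π_2 · 14/19 = π_1 · 16/17 ⇒ π_2/π_1 = (16/17)/(14/19) = 152/119. Together with π_1 + π_2 = 1:
  π_1 = (14/19)/(16/17 + 14/19) = (14/19)/(542/323) = 119/271,
  π_2 = (16/17)/(16/17 + 14/19) = (16/17)/(542/323) = 152/271.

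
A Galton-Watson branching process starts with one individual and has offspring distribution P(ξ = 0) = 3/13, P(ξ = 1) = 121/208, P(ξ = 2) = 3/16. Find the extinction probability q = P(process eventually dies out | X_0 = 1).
q = 1

Mean offspring μ = 0·3/13 + 1·121/208 + 2·3/16 = 199/208 ≤ 1. For μ ≤ 1 with offspring not concentrated at 1, the Galton-Watson process goes extinct almost surely, so q = 1.
(Algebraic check: The pgf is f(s) = 3/13 + 121/208·s + 3/16·s². The extinction probability q is the smallest fixed point of f in [0, 1]. Setting s = f(s):
  3/16·s² + (121/208 − 1)·s + 3/13 = 0
  3/16·s² − (3/13 + 3/16)·s + 3/13 = 0
which factors as (s − 1)·(3/16·s − 3/13) = 0, giving roots s = 1 and s = (3/13)/(3/16) = 16/13. Since 16/13 ≥ 1, the smallest root in [0, 1] is s = 1.)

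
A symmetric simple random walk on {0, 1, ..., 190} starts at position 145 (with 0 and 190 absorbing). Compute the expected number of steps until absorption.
E[τ | X_0 = 145] = 6525

Let v_k = E[τ | X_0 = k]. Boundary: v_0 = v_190 = 0. Recurrence: v_k = 1 + (v_{k-1} + v_{k+1})/2 for 1 ≤ k ≤ 189. The particular solution to v_k − (v_{k-1} + v_{k+1})/2 = 1 is v_k = −k^2. Adding homogeneous solution A + B k and matching boundaries gives v_k = k (190 − k). Substituting k = 145: v_145 = 145 · 45 = 6525.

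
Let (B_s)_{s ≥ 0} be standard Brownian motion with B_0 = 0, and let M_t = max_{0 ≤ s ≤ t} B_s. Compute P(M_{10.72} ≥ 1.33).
P(M_{10.72} ≥ 1.33) = 2·P(B_{10.72} ≥ 1.33) = 2(1 − Φ(1.33/√10.72)) ≈ 0.6846

By the reflection principle for Brownian motion, P(M_t ≥ a) = 2 · P(B_t ≥ a) for a ≥ 0. Since B_t ~ N(0, t), P(B_t ≥ 1.33) = 1 − Φ(1.33/√t) = 1 − Φ(1.33/√10.72) = 1 − Φ(0.4062). So
  P(M_{10.72} ≥ 1.33) = 2(1 − Φ(0.4062)) ≈ 0.6846.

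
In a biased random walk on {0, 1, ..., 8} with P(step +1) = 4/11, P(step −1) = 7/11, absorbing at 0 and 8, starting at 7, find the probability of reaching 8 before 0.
P(hit 8 before 0) = (1 − (7/4)^7) / (1 − (7/4)^8) = 1076212/1899755

Let u_k denote P(reach 8 before 0 | start at k). Boundary: u_0 = 0, u_8 = 1. Recurrence: u_k = 4/11·u_{k+1} + 7/11·u_{k-1} for 1 ≤ k ≤ 7. Try u_k = A + B·r^k with r = q/p = (7/11)/(4/11) = 7/4. Substitution satisfies the recurrence; boundary conditions give:
  u_k = (1 − r^k) / (1 − r^N) = (1 − (7/4)^7) / (1 − (7/4)^8) = 1076212/1899755.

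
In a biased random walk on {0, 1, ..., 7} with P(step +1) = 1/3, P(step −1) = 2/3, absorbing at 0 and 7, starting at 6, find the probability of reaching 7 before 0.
P(hit 7 before 0) = (1 − (2)^6) / (1 − (2)^7) = 63/127

Let u_k denote P(reach 7 before 0 | start at k). Boundary: u_0 = 0, u_7 = 1. Recurrence: u_k = 1/3·u_{k+1} + 2/3·u_{k-1} for 1 ≤ k ≤ 6. Try u_k = A + B·r^k with r = q/p = (2/3)/(1/3) = 2. Substitution satisfies the recurrence; boundary conditions give:
  u_k = (1 − r^k) / (1 − r^N) = (1 − (2)^6) / (1 − (2)^7) = 63/127.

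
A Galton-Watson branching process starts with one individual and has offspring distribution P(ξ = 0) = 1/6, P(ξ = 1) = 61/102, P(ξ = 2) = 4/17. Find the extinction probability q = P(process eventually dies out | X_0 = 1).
q = 17/24

The pgf is f(s) = 1/6 + 61/102·s + 4/17·s². The extinction probability q is the smallest fixed point of f in [0, 1]. Setting s = f(s):
  4/17·s² + (61/102 − 1)·s + 1/6 = 0
  4/17·s² − (1/6 + 4/17)·s + 1/6 = 0
which factors as (s − 1)·(4/17·s − 1/6) = 0, giving roots s = 1 and s = (1/6)/(4/17) = 17/24.
Mean offspring μ = 61/102 + 2·4/17 = 109/102 > 1 (supercritical), so q < 1. The extinction probability is the smaller root: q = (1/6)/(4/17) = 17/24.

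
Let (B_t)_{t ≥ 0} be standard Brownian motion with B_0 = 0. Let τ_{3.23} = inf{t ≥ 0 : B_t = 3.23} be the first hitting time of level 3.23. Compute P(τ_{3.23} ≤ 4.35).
P(τ_{3.23} ≤ 4.35) = 2(1 − Φ(3.23/√4.35)) = 2(1 − Φ(1.5487)) ≈ 0.1215

By the reflection principle for standard BM, P(τ_b ≤ t) = 2 · P(B_t ≥ b). Since B_t ~ N(0, t), P(B_t ≥ 3.23) = 1 − Φ(3.23/√t) = 1 − Φ(3.23/√4.35) = 1 − Φ(1.5487) ≈ 0.06073. Doubling: P(τ_{3.23} ≤ 4.35) ≈ 2 · 0.06073 = 0.12146 ≈ 0.1215.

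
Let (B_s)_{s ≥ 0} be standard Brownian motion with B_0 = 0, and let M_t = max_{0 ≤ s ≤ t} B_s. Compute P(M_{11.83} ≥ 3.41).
P(M_{11.83} ≥ 3.41) = 2·P(B_{11.83} ≥ 3.41) = 2(1 − Φ(3.41/√11.83)) ≈ 0.3215

By the reflection principle for Brownian motion, P(M_t ≥ a) = 2 · P(B_t ≥ a) for a ≥ 0. Since B_t ~ N(0, t), P(B_t ≥ 3.41) = 1 − Φ(3.41/√t) = 1 − Φ(3.41/√11.83) = 1 − Φ(0.9914). So
  P(M_{11.83} ≥ 3.41) = 2(1 − Φ(0.9914)) ≈ 0.3215.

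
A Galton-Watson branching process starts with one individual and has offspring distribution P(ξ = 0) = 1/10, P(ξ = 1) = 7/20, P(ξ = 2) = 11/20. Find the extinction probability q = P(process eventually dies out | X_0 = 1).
q = 2/11

The pgf is f(s) = 1/10 + 7/20·s + 11/20·s². The extinction probability q is the smallest fixed point of f in [0, 1]. Setting s = f(s):
  11/20·s² + (7/20 − 1)·s + 1/10 = 0
  11/20·s² − (1/10 + 11/20)·s + 1/10 = 0
which factors as (s − 1)·(11/20·s − 1/10) = 0, giving roots s = 1 and s = (1/10)/(11/20) = 2/11.
Mean offspring μ = 7/20 + 2·11/20 = 29/20 > 1 (supercritical), so q < 1. The extinction probability is the smaller root: q = (1/10)/(11/20) = 2/11.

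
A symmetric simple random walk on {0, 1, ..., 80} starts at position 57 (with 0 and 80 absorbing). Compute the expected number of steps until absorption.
E[τ | X_0 = 57] = 1311

Let v_k = E[τ | X_0 = k]. Boundary: v_0 = v_80 = 0. Recurrence: v_k = 1 + (v_{k-1} + v_{k+1})/2 for 1 ≤ k ≤ 79. The particular solution to v_k − (v_{k-1} + v_{k+1})/2 = 1 is v_k = −k^2. Adding homogeneous solution A + B k and matching boundaries gives v_k = k (80 − k). Substituting k = 57: v_57 = 57 · 23 = 1311.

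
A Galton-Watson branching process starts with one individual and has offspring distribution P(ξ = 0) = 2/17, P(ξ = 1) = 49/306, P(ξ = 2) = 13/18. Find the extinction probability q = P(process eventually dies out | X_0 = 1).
q = 36/221

The pgf is f(s) = 2/17 + 49/306·s + 13/18·s². The extinction probability q is the smallest fixed point of f in [0, 1]. Setting s = f(s):
  13/18·s² + (49/306 − 1)·s + 2/17 = 0
  13/18·s² − (2/17 + 13/18)·s + 2/17 = 0
which factors as (s − 1)·(13/18·s − 2/17) = 0, giving roots s = 1 and s = (2/17)/(13/18) = 36/221.
Mean offspring μ = 49/306 + 2·13/18 = 491/306 > 1 (supercritical), so q < 1. The extinction probability is the smaller root: q = (2/17)/(13/18) = 36/221.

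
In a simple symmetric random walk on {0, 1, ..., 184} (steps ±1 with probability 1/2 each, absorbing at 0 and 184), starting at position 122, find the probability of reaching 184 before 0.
P(hit 184 before 0) = 122/184 = 61/92

Let u_k = P(hit 184 before 0 | start at k). Then u_0 = 0, u_184 = 1, and u_k = u_{k-1}/2 + u_{k+1}/2 for 1 ≤ k ≤ 183. This harmonic recurrence is solved by u_k = k/184, giving u_122 = 122/184 = 61/92.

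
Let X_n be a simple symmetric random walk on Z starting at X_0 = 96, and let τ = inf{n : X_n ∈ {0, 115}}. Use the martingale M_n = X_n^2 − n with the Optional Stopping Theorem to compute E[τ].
E[τ] = 1824

M_n = X_n^2 − n is a martingale (since E[X_{n+1}^2 | F_n] = X_n^2 + 1). By OST (τ has finite mean in a bounded region), E[M_τ] = E[M_0] = X_0^2 − 0 = 96^2 = 9216. Also E[M_τ] = E[X_τ^2] − E[τ]. The walk exits at 0 or 115, with P(hit 115 first) = 96/115, so E[X_τ^2] = 115^2 · 96/115 + 0 = 11040. Thus E[τ] = E[X_τ^2] − E[M_τ] = 11040 − 9216 = 1824 = 96(115 − 96) = 1824.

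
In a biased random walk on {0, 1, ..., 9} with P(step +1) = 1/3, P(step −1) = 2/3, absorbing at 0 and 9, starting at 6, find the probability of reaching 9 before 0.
P(hit 9 before 0) = (1 − (2)^6) / (1 − (2)^9) = 9/73

Let u_k denote P(reach 9 before 0 | start at k). Boundary: u_0 = 0, u_9 = 1. Recurrence: u_k = 1/3·u_{k+1} + 2/3·u_{k-1} for 1 ≤ k ≤ 8. Try u_k = A + B·r^k with r = q/p = (2/3)/(1/3) = 2. Substitution satisfies the recurrence; boundary conditions give:
  u_k = (1 − r^k) / (1 − r^N) = (1 − (2)^6) / (1 − (2)^9) = 9/73.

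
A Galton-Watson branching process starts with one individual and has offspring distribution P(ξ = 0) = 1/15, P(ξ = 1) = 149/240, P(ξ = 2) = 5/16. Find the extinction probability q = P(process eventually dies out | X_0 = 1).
q = 16/75

The pgf is f(s) = 1/15 + 149/240·s + 5/16·s². The extinction probability q is the smallest fixed point of f in [0, 1]. Setting s = f(s):
  5/16·s² + (149/240 − 1)·s + 1/15 = 0
  5/16·s² − (1/15 + 5/16)·s + 1/15 = 0
which factors as (s − 1)·(5/16·s − 1/15) = 0, giving roots s = 1 and s = (1/15)/(5/16) = 16/75.
Mean offspring μ = 149/240 + 2·5/16 = 299/240 > 1 (supercritical), so q < 1. The extinction probability is the smaller root: q = (1/15)/(5/16) = 16/75.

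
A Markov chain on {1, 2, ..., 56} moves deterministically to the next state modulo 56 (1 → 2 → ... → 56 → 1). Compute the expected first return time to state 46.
E[T_46 | X_0 = 46] = 56

The chain cycles deterministically, so starting at state 46 it returns in exactly 56 steps. Equivalently, the stationary distribution is uniform π_j = 1/56 for every state j, so by Kac's formula E[T_46] = 1/π_46 = 56.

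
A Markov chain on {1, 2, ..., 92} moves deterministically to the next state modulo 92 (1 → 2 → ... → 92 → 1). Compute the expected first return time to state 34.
E[T_34 | X_0 = 34] = 92

The chain cycles deterministically, so starting at state 34 it returns in exactly 92 steps. Equivalently, the stationary distribution is uniform π_j = 1/92 for every state j, so by Kac's formula E[T_34] = 1/π_34 = 92.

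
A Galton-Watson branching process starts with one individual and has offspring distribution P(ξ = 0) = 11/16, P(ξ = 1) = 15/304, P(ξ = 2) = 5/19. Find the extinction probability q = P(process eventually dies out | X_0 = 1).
q = 1

Mean offspring μ = 0·11/16 + 1·15/304 + 2·5/19 = 175/304 ≤ 1. For μ ≤ 1 with offspring not concentrated at 1, the Galton-Watson process goes extinct almost surely, so q = 1.
(Algebraic check: The pgf is f(s) = 11/16 + 15/304·s + 5/19·s². The extinction probability q is the smallest fixed point of f in [0, 1]. Setting s = f(s):
  5/19·s² + (15/304 − 1)·s + 11/16 = 0
  5/19·s² − (11/16 + 5/19)·s + 11/16 = 0
which factors as (s − 1)·(5/19·s − 11/16) = 0, giving roots s = 1 and s = (11/16)/(5/19) = 209/80. Since 209/80 ≥ 1, the smallest root in [0, 1] is s = 1.)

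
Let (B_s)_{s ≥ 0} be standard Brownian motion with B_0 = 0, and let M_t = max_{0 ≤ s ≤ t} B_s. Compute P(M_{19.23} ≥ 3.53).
P(M_{19.23} ≥ 3.53) = 2·P(B_{19.23} ≥ 3.53) = 2(1 − Φ(3.53/√19.23)) ≈ 0.4208

By the reflection principle for Brownian motion, P(M_t ≥ a) = 2 · P(B_t ≥ a) for a ≥ 0. Since B_t ~ N(0, t), P(B_t ≥ 3.53) = 1 − Φ(3.53/√t) = 1 − Φ(3.53/√19.23) = 1 − Φ(0.8050). So
  P(M_{19.23} ≥ 3.53) = 2(1 − Φ(0.8050)) ≈ 0.4208.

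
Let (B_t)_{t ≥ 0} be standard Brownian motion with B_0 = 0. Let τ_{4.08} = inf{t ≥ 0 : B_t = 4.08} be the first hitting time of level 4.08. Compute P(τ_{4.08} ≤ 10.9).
P(τ_{4.08} ≤ 10.9) = 2(1 − Φ(4.08/√10.9)) = 2(1 − Φ(1.2358)) ≈ 0.2165

By the reflection principle for standard BM, P(τ_b ≤ t) = 2 · P(B_t ≥ b). Since B_t ~ N(0, t), P(B_t ≥ 4.08) = 1 − Φ(4.08/√t) = 1 − Φ(4.08/√10.9) = 1 − Φ(1.2358) ≈ 0.10827. Doubling: P(τ_{4.08} ≤ 10.9) ≈ 2 · 0.10827 = 0.21654 ≈ 0.2165.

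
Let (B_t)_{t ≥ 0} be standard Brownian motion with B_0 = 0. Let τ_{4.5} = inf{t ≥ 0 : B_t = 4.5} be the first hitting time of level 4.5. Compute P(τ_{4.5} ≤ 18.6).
P(τ_{4.5} ≤ 18.6) = 2(1 − Φ(4.5/√18.6)) = 2(1 − Φ(1.0434)) ≈ 0.2968

By the reflection principle for standard BM, P(τ_b ≤ t) = 2 · P(B_t ≥ b). Since B_t ~ N(0, t), P(B_t ≥ 4.5) = 1 − Φ(4.5/√t) = 1 − Φ(4.5/√18.6) = 1 − Φ(1.0434) ≈ 0.14838. Doubling: P(τ_{4.5} ≤ 18.6) ≈ 2 · 0.14838 = 0.29676 ≈ 0.2968.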